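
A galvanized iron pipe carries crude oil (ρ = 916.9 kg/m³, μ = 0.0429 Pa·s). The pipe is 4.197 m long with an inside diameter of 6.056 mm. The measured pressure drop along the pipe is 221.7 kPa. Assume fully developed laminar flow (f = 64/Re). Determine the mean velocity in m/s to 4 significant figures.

V ≈ 1.411 m/s

For laminar flow, f = 64/Re with Re = ρVD/μ, so Darcy-Weisbach reduces to ΔP = 32μLV/D². Solving for V: V = ΔP·D²/(32μL) = 2.217e+05·(0.006056)²/(32·0.0429·4.197) = 1.411 m/s.
Check: Re = ρVD/μ = 916.9·1.411·0.006056/0.0429 = 182.7 < 2300, so the laminar assumption holds.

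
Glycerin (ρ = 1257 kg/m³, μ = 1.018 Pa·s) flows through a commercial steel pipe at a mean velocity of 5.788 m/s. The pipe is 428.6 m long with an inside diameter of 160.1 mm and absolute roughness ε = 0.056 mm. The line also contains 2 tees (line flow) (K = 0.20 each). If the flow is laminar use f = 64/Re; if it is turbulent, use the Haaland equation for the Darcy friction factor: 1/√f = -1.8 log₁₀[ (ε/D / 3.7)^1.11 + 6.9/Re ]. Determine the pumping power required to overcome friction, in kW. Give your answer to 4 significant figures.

P ≈ 368.3 kW

Reynolds number Re = ρVD/μ = 1257 · 5.788 · 0.1601 / 1.02 = 1144.
Re < 2300 → laminar flow, so f = 64/Re = 64/1144 = 0.05593 (the turbulent correlation is not needed).
Total minor-loss coefficient ΣK = 2·0.2 = 0.4.
ΔP = [f·L/D + ΣK]·(ρV²/2) = [0.05593·428.6/0.1601 + 0.4]·(1257·5.788²/2) = [149.7 + 0.4]·2.106e+04 = 3.161e+06 Pa.
Q = V·A = 5.788·0.02013 = 0.1165 m³/s.
Pumping power P = QΔP = 0.1165·3.161e+06 = 368350 W = 368.3 kW.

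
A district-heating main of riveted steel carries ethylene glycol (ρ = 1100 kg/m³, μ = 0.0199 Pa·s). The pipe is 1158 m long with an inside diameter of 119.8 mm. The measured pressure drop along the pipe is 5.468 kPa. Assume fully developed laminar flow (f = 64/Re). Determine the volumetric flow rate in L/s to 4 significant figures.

For laminar flow, f = 64/Re with Re = ρVD/μ, so Darcy-Weisbach reduces to ΔP = 32μLV/D². Solving for V: V = ΔP·D²/(32μL) = 5468·(0.1198)²/(32·0.0199·1158) = 0.1064 m/s.
Check: Re = ρVD/μ = 1100·0.1064·0.1198/0.0199 = 704.7 < 2300, so the laminar assumption holds.
Q = V·A = 0.1064·(π/4·0.1198²) = 0.0012 m³/s = 1.200 L/s.

Q ≈ 1.200 L/s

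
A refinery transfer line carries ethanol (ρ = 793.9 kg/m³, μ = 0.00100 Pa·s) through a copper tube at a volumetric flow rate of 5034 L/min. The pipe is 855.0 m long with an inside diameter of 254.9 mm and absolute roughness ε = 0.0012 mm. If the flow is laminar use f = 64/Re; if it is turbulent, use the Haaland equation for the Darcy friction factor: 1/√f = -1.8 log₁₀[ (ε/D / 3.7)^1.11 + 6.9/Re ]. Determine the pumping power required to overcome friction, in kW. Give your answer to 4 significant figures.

Q = 5034 L/min = 5034/60000 = 0.0839 m³/s.
Cross-sectional area A = πD²/4 = π(0.2549)²/4 = 0.05103 m²; mean velocity V = Q/A = 0.0839/0.05103 = 1.644 m/s.
Reynolds number Re = ρVD/μ = 793.9 · 1.644 · 0.2549 / 0.001 = 3.327e+05.
Re > 4000 → turbulent. Relative roughness ε/D = 1.2e-06/0.2549 = 4.71e-06. Haaland: 1/√f = -1.8 log₁₀[(4.71e-06/3.7)^1.11 + 6.9/3.327e+05] = -1.8 log₁₀[2.86e-07 + 2.07e-05] = 8.419, so f = 0.01411.
Darcy-Weisbach: ΔP = f(L/D)(ρV²/2) = 0.01411·(855/0.2549)·(793.9·1.644²/2) = 0.01411·3354·1073 = 5.078e+04 Pa.
Pumping power P = QΔP = 0.0839·5.078e+04 = 4260.2 W = 4.260 kW.

P ≈ 4.260 kW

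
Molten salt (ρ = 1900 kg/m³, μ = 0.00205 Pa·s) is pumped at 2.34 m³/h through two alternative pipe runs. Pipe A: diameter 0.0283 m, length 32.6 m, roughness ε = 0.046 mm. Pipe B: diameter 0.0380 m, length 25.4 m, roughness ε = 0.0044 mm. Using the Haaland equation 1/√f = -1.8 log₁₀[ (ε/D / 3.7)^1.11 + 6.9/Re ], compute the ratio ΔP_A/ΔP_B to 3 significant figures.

ΔP_A/ΔP_B ≈ 5.94

Pipe A: V = Q/A = 0.00065/0.000629 = 1.033 m/s; Re = 2.71e+04; ε/D = 0.00163; Haaland → f = 0.02743; ΔP_A = f(L/D)(ρV²/2) = 3.206e+04 Pa.
Pipe B: V = Q/A = 0.00065/0.001134 = 0.5731 m/s; Re = 2.019e+04; ε/D = 0.000116; Haaland → f = 0.02588; ΔP_B = f(L/D)(ρV²/2) = 5397 Pa.
ΔP_A/ΔP_B = 3.206e+04/5397 = 5.94.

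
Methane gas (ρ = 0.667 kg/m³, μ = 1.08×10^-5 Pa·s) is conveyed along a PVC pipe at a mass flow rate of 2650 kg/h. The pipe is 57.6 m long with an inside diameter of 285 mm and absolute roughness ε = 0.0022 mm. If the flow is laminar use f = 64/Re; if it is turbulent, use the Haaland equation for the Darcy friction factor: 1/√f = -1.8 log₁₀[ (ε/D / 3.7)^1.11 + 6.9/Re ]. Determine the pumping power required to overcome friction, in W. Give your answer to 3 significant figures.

ṁ = 2650 kg/h = 2650/3600 = 0.7361 kg/s.
A = πD²/4 = π(0.285)²/4 = 0.06379 m²; mean velocity V = ṁ/(ρA) = 0.7361/(0.667 · 0.06379) = 17.3 m/s.
Reynolds number Re = ρVD/μ = 0.667 · 17.3 · 0.285 / 1.08e-05 = 3.045e+05.
Re > 4000 → turbulent. Relative roughness ε/D = 2.2e-06/0.285 = 7.72e-06. Haaland: 1/√f = -1.8 log₁₀[(7.72e-06/3.7)^1.11 + 6.9/3.045e+05] = -1.8 log₁₀[4.95e-07 + 2.27e-05] = 8.344, so f = 0.01436.
Darcy-Weisbach: ΔP = f(L/D)(ρV²/2) = 0.01436·(57.6/0.285)·(0.667·17.3²/2) = 0.01436·202.1·99.81 = 289.8 Pa.
Q = ṁ/ρ = 0.7361/0.667 = 1.104 m³/s.
Pumping power P = QΔP = 1.104·289.8 = 319.8 W = 320 W.

P ≈ 320 W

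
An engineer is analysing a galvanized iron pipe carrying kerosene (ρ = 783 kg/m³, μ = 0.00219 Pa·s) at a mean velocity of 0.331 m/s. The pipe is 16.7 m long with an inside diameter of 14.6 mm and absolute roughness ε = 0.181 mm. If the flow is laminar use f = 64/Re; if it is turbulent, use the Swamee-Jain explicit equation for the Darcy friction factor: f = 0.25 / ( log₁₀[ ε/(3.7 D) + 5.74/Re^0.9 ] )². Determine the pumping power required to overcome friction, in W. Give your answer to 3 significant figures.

P ≈ 0.101 W

Reynolds number Re = ρVD/μ = 783 · 0.331 · 0.0146 / 0.00219 = 1728.
Re < 2300 → laminar flow, so f = 64/Re = 64/1728 = 0.03704 (the turbulent correlation is not needed).
Darcy-Weisbach: ΔP = f(L/D)(ρV²/2) = 0.03704·(16.7/0.0146)·(783·0.331²/2) = 0.03704·1144·42.89 = 1817 Pa.
Q = V·A = 0.331·0.0001674 = 5.541e-05 m³/s.
Pumping power P = QΔP = 5.541e-05·1817 = 0.1007 W = 0.101 W.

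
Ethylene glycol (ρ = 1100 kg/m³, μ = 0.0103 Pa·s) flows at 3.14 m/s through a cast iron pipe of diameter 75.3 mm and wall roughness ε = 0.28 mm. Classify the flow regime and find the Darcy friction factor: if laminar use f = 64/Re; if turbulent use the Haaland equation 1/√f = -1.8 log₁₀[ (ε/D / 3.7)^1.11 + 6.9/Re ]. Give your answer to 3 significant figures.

f ≈ 0.0315

Re = ρVD/μ = 1100·3.14·0.0753/0.0103 = 2.525e+04.
Re > 4000 → turbulent. ε/D = 0.00028/0.0753 = 0.00372; Haaland: 1/√f = -1.8 log₁₀[0.00047 + 0.000273] = 5.632, so f = 0.03153.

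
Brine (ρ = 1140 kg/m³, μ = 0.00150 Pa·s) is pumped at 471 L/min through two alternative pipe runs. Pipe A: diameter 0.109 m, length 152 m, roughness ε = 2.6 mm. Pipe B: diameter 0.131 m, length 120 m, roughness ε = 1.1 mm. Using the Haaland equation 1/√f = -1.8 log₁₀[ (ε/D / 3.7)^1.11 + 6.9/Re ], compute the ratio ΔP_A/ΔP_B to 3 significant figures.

ΔP_A/ΔP_B ≈ 4.54

Pipe A: V = Q/A = 0.00785/0.009331 = 0.8413 m/s; Re = 6.969e+04; ε/D = 0.0239; Haaland → f = 0.05269; ΔP_A = f(L/D)(ρV²/2) = 2.964e+04 Pa.
Pipe B: V = Q/A = 0.00785/0.01348 = 0.5824 m/s; Re = 5.799e+04; ε/D = 0.0084; Haaland → f = 0.03689; ΔP_B = f(L/D)(ρV²/2) = 6533 Pa.
ΔP_A/ΔP_B = 2.964e+04/6533 = 4.54.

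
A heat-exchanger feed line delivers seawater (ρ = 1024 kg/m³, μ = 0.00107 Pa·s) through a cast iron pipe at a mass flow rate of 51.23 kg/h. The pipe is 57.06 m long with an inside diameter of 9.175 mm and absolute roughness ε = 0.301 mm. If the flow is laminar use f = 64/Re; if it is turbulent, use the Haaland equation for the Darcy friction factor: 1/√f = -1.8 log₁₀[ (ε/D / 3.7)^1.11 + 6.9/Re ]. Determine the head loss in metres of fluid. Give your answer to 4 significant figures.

ṁ = 51.23 kg/h = 51.23/3600 = 0.01423 kg/s.
A = πD²/4 = π(0.009175)²/4 = 6.612e-05 m²; mean velocity V = ṁ/(ρA) = 0.01423/(1024 · 6.612e-05) = 0.2102 m/s.
Reynolds number Re = ρVD/μ = 1024 · 0.2102 · 0.009175 / 0.00107 = 1846.
Re < 2300 → laminar flow, so f = 64/Re = 64/1846 = 0.03468 (the turbulent correlation is not needed).
Darcy-Weisbach: ΔP = f(L/D)(ρV²/2) = 0.03468·(57.06/0.009175)·(1024·0.2102²/2) = 0.03468·6219·22.62 = 4878 Pa.
Head loss h_f = ΔP/(ρg) = 4878/(1024·9.81) = 0.4856 m.

h_f ≈ 0.4856 m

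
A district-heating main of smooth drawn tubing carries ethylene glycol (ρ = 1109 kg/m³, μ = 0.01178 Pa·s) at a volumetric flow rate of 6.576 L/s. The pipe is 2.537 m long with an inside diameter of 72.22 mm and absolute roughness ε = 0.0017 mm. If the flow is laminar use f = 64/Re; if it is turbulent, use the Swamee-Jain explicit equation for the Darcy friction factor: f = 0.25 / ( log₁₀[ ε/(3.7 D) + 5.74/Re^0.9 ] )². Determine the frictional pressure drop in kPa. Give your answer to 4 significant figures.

ΔP ≈ 1.520 kPa

Q = 6.576 L/s = 6.576/1000 = 0.006576 m³/s.
Cross-sectional area A = πD²/4 = π(0.07222)²/4 = 0.004096 m²; mean velocity V = Q/A = 0.006576/0.004096 = 1.605 m/s.
Reynolds number Re = ρVD/μ = 1109 · 1.605 · 0.07222 / 0.0118 = 1.091e+04.
Re > 4000 → turbulent. Relative roughness ε/D = 1.7e-06/0.07222 = 2.35e-05. Swamee-Jain: f = 0.25/(log₁₀[2.35e-05/3.7 + 5.74/1.091e+04^0.9])² = 0.25/(log₁₀[6.36e-06 + 0.00133])² = 0.25/(-2.873)² = 0.03028.
Darcy-Weisbach: ΔP = f(L/D)(ρV²/2) = 0.03028·(2.537/0.07222)·(1109·1.605²/2) = 0.03028·35.13·1429 = 1520 Pa.
ΔP = 1520 Pa = 1.520 kPa.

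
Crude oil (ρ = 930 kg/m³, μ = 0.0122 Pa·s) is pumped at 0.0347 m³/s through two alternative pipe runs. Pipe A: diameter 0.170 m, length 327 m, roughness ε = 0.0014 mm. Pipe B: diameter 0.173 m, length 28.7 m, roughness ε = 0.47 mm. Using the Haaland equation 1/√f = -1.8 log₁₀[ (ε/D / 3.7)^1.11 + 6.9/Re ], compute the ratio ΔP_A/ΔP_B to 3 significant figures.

Pipe A: V = Q/A = 0.0347/0.0227 = 1.529 m/s; Re = 1.981e+04; ε/D = 8.24e-06; Haaland → f = 0.02582; ΔP_A = f(L/D)(ρV²/2) = 5.397e+04 Pa.
Pipe B: V = Q/A = 0.0347/0.02351 = 1.476 m/s; Re = 1.947e+04; ε/D = 0.00272; Haaland → f = 0.03084; ΔP_B = f(L/D)(ρV²/2) = 5185 Pa.
ΔP_A/ΔP_B = 5.397e+04/5185 = 10.4.

ΔP_A/ΔP_B ≈ 10.4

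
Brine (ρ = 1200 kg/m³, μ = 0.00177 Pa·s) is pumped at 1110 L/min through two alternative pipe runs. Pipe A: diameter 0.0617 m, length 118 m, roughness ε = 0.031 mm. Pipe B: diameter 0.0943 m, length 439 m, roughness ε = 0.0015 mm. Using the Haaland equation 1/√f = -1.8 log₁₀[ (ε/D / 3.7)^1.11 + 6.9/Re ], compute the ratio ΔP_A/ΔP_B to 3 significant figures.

ΔP_A/ΔP_B ≈ 2.54

Pipe A: V = Q/A = 0.0185/0.00299 = 6.187 m/s; Re = 2.588e+05; ε/D = 0.000502; Haaland → f = 0.01827; ΔP_A = f(L/D)(ρV²/2) = 8.027e+05 Pa.
Pipe B: V = Q/A = 0.0185/0.006984 = 2.649 m/s; Re = 1.693e+05; ε/D = 1.59e-05; Haaland → f = 0.0161; ΔP_B = f(L/D)(ρV²/2) = 3.155e+05 Pa.
ΔP_A/ΔP_B = 8.027e+05/3.155e+05 = 2.54.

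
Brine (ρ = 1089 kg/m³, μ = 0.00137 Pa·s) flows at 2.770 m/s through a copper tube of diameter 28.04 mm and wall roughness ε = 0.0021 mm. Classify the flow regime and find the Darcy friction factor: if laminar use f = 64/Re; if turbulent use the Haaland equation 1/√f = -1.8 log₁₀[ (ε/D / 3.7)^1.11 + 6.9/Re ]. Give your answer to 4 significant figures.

Re = ρVD/μ = 1089·2.77·0.02804/0.00137 = 6.174e+04.
Re > 4000 → turbulent. ε/D = 2.1e-06/0.02804 = 7.49e-05; Haaland: 1/√f = -1.8 log₁₀[6.16e-06 + 0.000112] = 7.071, so f = 0.02.

f ≈ 0.02000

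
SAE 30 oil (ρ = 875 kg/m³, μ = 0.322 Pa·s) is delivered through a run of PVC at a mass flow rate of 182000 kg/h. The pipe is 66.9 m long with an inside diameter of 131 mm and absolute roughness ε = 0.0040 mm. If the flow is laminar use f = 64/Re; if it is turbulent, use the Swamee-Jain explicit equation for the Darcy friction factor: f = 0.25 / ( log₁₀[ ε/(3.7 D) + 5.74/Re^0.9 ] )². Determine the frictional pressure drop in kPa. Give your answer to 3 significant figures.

ṁ = 182000 kg/h = 182000/3600 = 50.56 kg/s.
A = πD²/4 = π(0.131)²/4 = 0.01348 m²; mean velocity V = ṁ/(ρA) = 50.56/(875 · 0.01348) = 4.287 m/s.
Reynolds number Re = ρVD/μ = 875 · 4.287 · 0.131 / 0.322 = 1526.
Re < 2300 → laminar flow, so f = 64/Re = 64/1526 = 0.04194 (the turbulent correlation is not needed).
Darcy-Weisbach: ΔP = f(L/D)(ρV²/2) = 0.04194·(66.9/0.131)·(875·4.287²/2) = 0.04194·510.7·8040 = 1.722e+05 Pa.
ΔP = 1.722e+05 Pa = 172 kPa.

ΔP ≈ 172 kPa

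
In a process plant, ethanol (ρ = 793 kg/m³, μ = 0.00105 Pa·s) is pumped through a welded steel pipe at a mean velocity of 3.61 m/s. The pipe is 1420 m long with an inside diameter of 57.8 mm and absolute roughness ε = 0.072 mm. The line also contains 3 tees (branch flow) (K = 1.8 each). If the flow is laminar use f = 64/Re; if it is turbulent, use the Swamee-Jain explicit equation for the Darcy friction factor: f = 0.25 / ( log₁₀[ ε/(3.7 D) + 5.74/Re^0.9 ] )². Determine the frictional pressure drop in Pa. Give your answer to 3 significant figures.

Reynolds number Re = ρVD/μ = 793 · 3.61 · 0.0578 / 0.00105 = 1.576e+05.
Re > 4000 → turbulent. Relative roughness ε/D = 7.2e-05/0.0578 = 0.00125. Swamee-Jain: f = 0.25/(log₁₀[0.00125/3.7 + 5.74/1.576e+05^0.9])² = 0.25/(log₁₀[0.000337 + 0.000121])² = 0.25/(-3.34)² = 0.02241.
Total minor-loss coefficient ΣK = 3·1.8 = 5.4.
ΔP = [f·L/D + ΣK]·(ρV²/2) = [0.02241·1420/0.0578 + 5.4]·(793·3.61²/2) = [550.6 + 5.4]·5167 = 2.873e+06 Pa.

ΔP ≈ 2.87×10^6 Pa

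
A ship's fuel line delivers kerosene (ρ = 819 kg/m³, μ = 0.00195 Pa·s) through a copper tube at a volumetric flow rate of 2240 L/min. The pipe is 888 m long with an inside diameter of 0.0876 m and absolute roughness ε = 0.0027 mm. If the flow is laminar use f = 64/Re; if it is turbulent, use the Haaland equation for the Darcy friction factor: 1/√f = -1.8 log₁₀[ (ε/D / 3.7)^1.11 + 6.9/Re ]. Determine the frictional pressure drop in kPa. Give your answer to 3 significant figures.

ΔP ≈ 2440 kPa

Q = 2240 L/min = 2240/60000 = 0.03733 m³/s.
Cross-sectional area A = πD²/4 = π(0.0876)²/4 = 0.006027 m²; mean velocity V = Q/A = 0.03733/0.006027 = 6.194 m/s.
Reynolds number Re = ρVD/μ = 819 · 6.194 · 0.0876 / 0.00195 = 2.279e+05.
Re > 4000 → turbulent. Relative roughness ε/D = 2.7e-06/0.0876 = 3.08e-05. Haaland: 1/√f = -1.8 log₁₀[(3.08e-05/3.7)^1.11 + 6.9/2.279e+05] = -1.8 log₁₀[2.3e-06 + 3.03e-05] = 8.077, so f = 0.01533.
Darcy-Weisbach: ΔP = f(L/D)(ρV²/2) = 0.01533·(888/0.0876)·(819·6.194²/2) = 0.01533·1.014e+04·1.571e+04 = 2.442e+06 Pa.
ΔP = 2.442e+06 Pa = 2440 kPa.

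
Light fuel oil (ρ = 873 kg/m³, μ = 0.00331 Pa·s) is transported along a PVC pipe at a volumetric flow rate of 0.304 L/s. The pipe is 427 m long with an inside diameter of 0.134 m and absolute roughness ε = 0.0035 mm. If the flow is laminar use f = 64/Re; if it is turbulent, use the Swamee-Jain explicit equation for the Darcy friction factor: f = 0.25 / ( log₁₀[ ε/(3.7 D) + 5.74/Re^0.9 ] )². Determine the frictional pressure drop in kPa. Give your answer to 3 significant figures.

ΔP ≈ 0.0543 kPa

Q = 0.304 L/s = 0.304/1000 = 0.000304 m³/s.
Cross-sectional area A = πD²/4 = π(0.134)²/4 = 0.0141 m²; mean velocity V = Q/A = 0.000304/0.0141 = 0.02156 m/s.
Reynolds number Re = ρVD/μ = 873 · 0.02156 · 0.134 / 0.00331 = 761.8.
Re < 2300 → laminar flow, so f = 64/Re = 64/761.8 = 0.08401 (the turbulent correlation is not needed).
Darcy-Weisbach: ΔP = f(L/D)(ρV²/2) = 0.08401·(427/0.134)·(873·0.02156²/2) = 0.08401·3187·0.2028 = 54.3 Pa.
ΔP = 54.3 Pa = 0.0543 kPa.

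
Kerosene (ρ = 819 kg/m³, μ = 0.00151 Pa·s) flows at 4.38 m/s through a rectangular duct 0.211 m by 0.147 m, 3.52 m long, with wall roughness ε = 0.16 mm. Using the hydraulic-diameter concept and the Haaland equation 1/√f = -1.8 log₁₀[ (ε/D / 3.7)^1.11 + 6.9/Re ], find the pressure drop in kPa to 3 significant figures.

Hydraulic diameter D_h = 4A/P = 4·(0.211·0.147)/(2·(0.211+0.147)) = 0.1241/0.716 = 0.1733 m.
Re = ρVD_h/μ = 819·4.38·0.1733/0.00151 = 4.116e+05.
ε/D_h = 0.00016/0.1733 = 0.000923; Haaland gives 1/√f = -1.8 log₁₀[0.0001+1.68e-05] = 7.078, so f = 0.01996.
ΔP = f(L/D_h)(ρV²/2) = 0.01996·3.52/0.1733·7856 = 3186 Pa.
ΔP = 3.19 kPa.

ΔP ≈ 3.19 kPa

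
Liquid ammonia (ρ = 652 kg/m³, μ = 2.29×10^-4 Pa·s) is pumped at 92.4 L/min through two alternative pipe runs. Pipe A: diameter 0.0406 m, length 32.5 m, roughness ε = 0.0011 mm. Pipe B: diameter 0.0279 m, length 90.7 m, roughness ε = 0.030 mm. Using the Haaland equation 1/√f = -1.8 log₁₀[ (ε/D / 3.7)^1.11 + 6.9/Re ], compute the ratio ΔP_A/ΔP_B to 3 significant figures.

Pipe A: V = Q/A = 0.00154/0.001295 = 1.19 m/s; Re = 1.375e+05; ε/D = 2.71e-05; Haaland → f = 0.01683; ΔP_A = f(L/D)(ρV²/2) = 6214 Pa.
Pipe B: V = Q/A = 0.00154/0.0006114 = 2.519 m/s; Re = 2.001e+05; ε/D = 0.00108; Haaland → f = 0.02121; ΔP_B = f(L/D)(ρV²/2) = 1.426e+05 Pa.
ΔP_A/ΔP_B = 6214/1.426e+05 = 0.0436.

ΔP_A/ΔP_B ≈ 0.0436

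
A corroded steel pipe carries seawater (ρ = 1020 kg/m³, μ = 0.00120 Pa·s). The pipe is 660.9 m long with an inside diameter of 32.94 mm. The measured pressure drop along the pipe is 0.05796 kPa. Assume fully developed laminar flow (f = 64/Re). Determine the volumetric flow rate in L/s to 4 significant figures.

Q ≈ 0.002112 L/s

For laminar flow, f = 64/Re with Re = ρVD/μ, so Darcy-Weisbach reduces to ΔP = 32μLV/D². Solving for V: V = ΔP·D²/(32μL) = 57.96·(0.03294)²/(32·0.0012·660.9) = 0.002478 m/s.
Check: Re = ρVD/μ = 1020·0.002478·0.03294/0.0012 = 69.38 < 2300, so the laminar assumption holds.
Q = V·A = 0.002478·(π/4·0.03294²) = 2.112e-06 m³/s = 0.002112 L/s.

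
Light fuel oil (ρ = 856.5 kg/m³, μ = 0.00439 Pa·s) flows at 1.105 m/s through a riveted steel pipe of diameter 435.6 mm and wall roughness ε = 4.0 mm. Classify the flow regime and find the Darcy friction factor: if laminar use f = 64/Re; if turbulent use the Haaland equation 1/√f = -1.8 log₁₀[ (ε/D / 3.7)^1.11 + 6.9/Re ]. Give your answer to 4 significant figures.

f ≈ 0.03753

Re = ρVD/μ = 856.5·1.105·0.4356/0.00439 = 9.391e+04.
Re > 4000 → turbulent. ε/D = 0.004/0.4356 = 0.00918; Haaland: 1/√f = -1.8 log₁₀[0.00128 + 7.35e-05] = 5.162, so f = 0.03753.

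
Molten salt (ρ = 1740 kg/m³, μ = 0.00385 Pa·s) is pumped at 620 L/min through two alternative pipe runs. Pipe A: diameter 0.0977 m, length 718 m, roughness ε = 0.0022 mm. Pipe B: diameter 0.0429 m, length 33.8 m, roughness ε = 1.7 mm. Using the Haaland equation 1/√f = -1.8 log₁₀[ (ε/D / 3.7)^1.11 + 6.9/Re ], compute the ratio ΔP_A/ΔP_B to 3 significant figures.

Pipe A: V = Q/A = 0.01033/0.007497 = 1.378 m/s; Re = 6.086e+04; ε/D = 2.25e-05; Haaland → f = 0.01989; ΔP_A = f(L/D)(ρV²/2) = 2.416e+05 Pa.
Pipe B: V = Q/A = 0.01033/0.001445 = 7.149 m/s; Re = 1.386e+05; ε/D = 0.0396; Haaland → f = 0.06473; ΔP_B = f(L/D)(ρV²/2) = 2.268e+06 Pa.
ΔP_A/ΔP_B = 2.416e+05/2.268e+06 = 0.107.

ΔP_A/ΔP_B ≈ 0.107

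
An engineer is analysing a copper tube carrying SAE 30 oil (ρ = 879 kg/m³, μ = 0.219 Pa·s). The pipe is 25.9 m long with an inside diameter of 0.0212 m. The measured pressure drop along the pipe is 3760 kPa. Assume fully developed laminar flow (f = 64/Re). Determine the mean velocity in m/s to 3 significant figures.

For laminar flow, f = 64/Re with Re = ρVD/μ, so Darcy-Weisbach reduces to ΔP = 32μLV/D². Solving for V: V = ΔP·D²/(32μL) = 3.76e+06·(0.0212)²/(32·0.219·25.9) = 9.31 m/s.
Check: Re = ρVD/μ = 879·9.31·0.0212/0.219 = 792.2 < 2300, so the laminar assumption holds.

V ≈ 9.31 m/s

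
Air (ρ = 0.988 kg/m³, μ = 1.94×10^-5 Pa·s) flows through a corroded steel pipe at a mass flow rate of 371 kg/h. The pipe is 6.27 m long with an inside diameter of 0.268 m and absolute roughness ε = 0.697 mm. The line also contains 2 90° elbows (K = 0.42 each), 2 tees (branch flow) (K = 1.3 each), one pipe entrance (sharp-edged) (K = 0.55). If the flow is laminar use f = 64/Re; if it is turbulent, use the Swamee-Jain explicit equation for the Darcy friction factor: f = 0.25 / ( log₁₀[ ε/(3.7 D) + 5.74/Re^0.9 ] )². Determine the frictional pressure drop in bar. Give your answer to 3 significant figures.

ṁ = 371 kg/h = 371/3600 = 0.1031 kg/s.
A = πD²/4 = π(0.268)²/4 = 0.05641 m²; mean velocity V = ṁ/(ρA) = 0.1031/(0.988 · 0.05641) = 1.849 m/s.
Reynolds number Re = ρVD/μ = 0.988 · 1.849 · 0.268 / 1.94e-05 = 2.524e+04.
Re > 4000 → turbulent. Relative roughness ε/D = 0.000697/0.268 = 0.0026. Swamee-Jain: f = 0.25/(log₁₀[0.0026/3.7 + 5.74/2.524e+04^0.9])² = 0.25/(log₁₀[0.000703 + 0.000627])² = 0.25/(-2.876)² = 0.03022.
Total minor-loss coefficient ΣK = 2·0.42 + 2·1.3 + 1·0.55 = 3.99.
ΔP = [f·L/D + ΣK]·(ρV²/2) = [0.03022·6.27/0.268 + 3.99]·(0.988·1.849²/2) = [0.707 + 3.99]·1.689 = 7.933 Pa.
ΔP = 7.933 Pa = 7.93×10^-5 bar.

ΔP ≈ 7.93×10^-5 bar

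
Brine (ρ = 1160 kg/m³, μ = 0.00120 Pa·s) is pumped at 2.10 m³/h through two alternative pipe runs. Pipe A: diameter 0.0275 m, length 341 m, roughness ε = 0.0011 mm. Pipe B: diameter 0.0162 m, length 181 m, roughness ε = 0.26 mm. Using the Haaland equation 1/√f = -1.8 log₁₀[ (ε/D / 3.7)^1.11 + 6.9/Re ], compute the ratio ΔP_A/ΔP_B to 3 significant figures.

Pipe A: V = Q/A = 0.0005833/0.000594 = 0.9821 m/s; Re = 2.611e+04; ε/D = 4e-05; Haaland → f = 0.02418; ΔP_A = f(L/D)(ρV²/2) = 1.677e+05 Pa.
Pipe B: V = Q/A = 0.0005833/0.0002061 = 2.83 m/s; Re = 4.432e+04; ε/D = 0.016; Haaland → f = 0.04583; ΔP_B = f(L/D)(ρV²/2) = 2.379e+06 Pa.
ΔP_A/ΔP_B = 1.677e+05/2.379e+06 = 0.0705.

ΔP_A/ΔP_B ≈ 0.0705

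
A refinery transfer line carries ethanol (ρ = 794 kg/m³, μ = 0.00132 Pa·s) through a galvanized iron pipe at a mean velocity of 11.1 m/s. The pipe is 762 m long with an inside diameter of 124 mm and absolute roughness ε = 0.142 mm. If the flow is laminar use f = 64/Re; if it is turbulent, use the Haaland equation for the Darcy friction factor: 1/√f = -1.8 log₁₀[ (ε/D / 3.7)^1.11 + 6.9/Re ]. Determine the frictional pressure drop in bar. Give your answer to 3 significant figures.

ΔP ≈ 62.0 bar

Reynolds number Re = ρVD/μ = 794 · 11.1 · 0.124 / 0.00132 = 8.279e+05.
Re > 4000 → turbulent. Relative roughness ε/D = 0.000142/0.124 = 0.00115. Haaland: 1/√f = -1.8 log₁₀[(0.00115/3.7)^1.11 + 6.9/8.279e+05] = -1.8 log₁₀[0.000127 + 8.33e-06] = 6.962, so f = 0.02063.
Darcy-Weisbach: ΔP = f(L/D)(ρV²/2) = 0.02063·(762/0.124)·(794·11.1²/2) = 0.02063·6145·4.891e+04 = 6.201e+06 Pa.
ΔP = 6.201e+06 Pa = 62.0 bar.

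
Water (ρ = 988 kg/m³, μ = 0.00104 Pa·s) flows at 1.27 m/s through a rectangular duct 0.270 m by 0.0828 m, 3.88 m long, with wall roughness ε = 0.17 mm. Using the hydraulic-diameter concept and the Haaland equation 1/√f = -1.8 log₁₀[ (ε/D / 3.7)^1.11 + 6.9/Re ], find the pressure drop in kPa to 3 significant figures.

Hydraulic diameter D_h = 4A/P = 4·(0.27·0.0828)/(2·(0.27+0.0828)) = 0.08942/0.7056 = 0.1267 m.
Re = ρVD_h/μ = 988·1.27·0.1267/0.00104 = 1.529e+05.
ε/D_h = 0.00017/0.1267 = 0.00134; Haaland gives 1/√f = -1.8 log₁₀[0.000152+4.51e-05] = 6.671, so f = 0.02247.
ΔP = f(L/D_h)(ρV²/2) = 0.02247·3.88/0.1267·796.8 = 548.2 Pa.
ΔP = 0.548 kPa.

ΔP ≈ 0.548 kPa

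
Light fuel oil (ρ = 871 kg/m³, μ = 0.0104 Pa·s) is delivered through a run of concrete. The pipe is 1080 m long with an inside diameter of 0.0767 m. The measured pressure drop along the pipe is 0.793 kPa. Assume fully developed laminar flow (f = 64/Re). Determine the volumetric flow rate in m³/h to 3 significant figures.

Q ≈ 0.216 m³/h

For laminar flow, f = 64/Re with Re = ρVD/μ, so Darcy-Weisbach reduces to ΔP = 32μLV/D². Solving for V: V = ΔP·D²/(32μL) = 793·(0.0767)²/(32·0.0104·1080) = 0.01298 m/s.
Check: Re = ρVD/μ = 871·0.01298·0.0767/0.0104 = 83.38 < 2300, so the laminar assumption holds.
Q = V·A = 0.01298·(π/4·0.0767²) = 5.997e-05 m³/s = 0.216 m³/h.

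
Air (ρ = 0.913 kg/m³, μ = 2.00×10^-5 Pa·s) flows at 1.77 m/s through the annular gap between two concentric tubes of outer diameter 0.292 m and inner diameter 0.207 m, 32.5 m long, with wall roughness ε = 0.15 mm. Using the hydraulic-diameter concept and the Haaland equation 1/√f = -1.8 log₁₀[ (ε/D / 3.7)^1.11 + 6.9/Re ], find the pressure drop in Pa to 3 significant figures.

Hydraulic diameter D_h = 4A/P = D_o - D_i = 0.292 - 0.207 = 0.085 m.
Re = ρVD_h/μ = 0.913·1.77·0.085/2e-05 = 6868.
ε/D_h = 0.00015/0.085 = 0.00176; Haaland gives 1/√f = -1.8 log₁₀[0.000206+0.001] = 5.251, so f = 0.03627.
ΔP = f(L/D_h)(ρV²/2) = 0.03627·32.5/0.085·1.43 = 19.83 Pa.

ΔP ≈ 19.8 Pa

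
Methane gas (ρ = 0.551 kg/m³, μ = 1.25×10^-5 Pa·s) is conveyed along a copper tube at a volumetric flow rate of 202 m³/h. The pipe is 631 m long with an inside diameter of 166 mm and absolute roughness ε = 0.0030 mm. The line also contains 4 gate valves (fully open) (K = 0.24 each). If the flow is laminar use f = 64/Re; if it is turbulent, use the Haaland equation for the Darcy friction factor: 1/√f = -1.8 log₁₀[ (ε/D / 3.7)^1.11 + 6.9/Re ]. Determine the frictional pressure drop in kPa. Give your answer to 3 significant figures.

Q = 202 m³/h = 202/3600 = 0.05611 m³/s.
Cross-sectional area A = πD²/4 = π(0.166)²/4 = 0.02164 m²; mean velocity V = Q/A = 0.05611/0.02164 = 2.593 m/s.
Reynolds number Re = ρVD/μ = 0.551 · 2.593 · 0.166 / 1.25e-05 = 1.897e+04.
Re > 4000 → turbulent. Relative roughness ε/D = 3e-06/0.166 = 1.81e-05. Haaland: 1/√f = -1.8 log₁₀[(1.81e-05/3.7)^1.11 + 6.9/1.897e+04] = -1.8 log₁₀[1.27e-06 + 0.000364] = 6.188, so f = 0.02612.
Total minor-loss coefficient ΣK = 4·0.24 = 0.96.
ΔP = [f·L/D + ΣK]·(ρV²/2) = [0.02612·631/0.166 + 0.96]·(0.551·2.593²/2) = [99.27 + 0.96]·1.852 = 185.6 Pa.
ΔP = 185.6 Pa = 0.186 kPa.

ΔP ≈ 0.186 kPa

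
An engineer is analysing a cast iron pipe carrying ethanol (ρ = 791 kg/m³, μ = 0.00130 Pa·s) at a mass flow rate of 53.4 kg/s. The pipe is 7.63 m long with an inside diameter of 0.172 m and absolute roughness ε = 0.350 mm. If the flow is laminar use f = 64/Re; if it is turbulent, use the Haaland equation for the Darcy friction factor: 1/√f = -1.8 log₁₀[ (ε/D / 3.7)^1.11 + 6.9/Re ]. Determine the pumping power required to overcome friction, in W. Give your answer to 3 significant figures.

P ≈ 241 W

A = πD²/4 = π(0.172)²/4 = 0.02324 m²; mean velocity V = ṁ/(ρA) = 53.4/(791 · 0.02324) = 2.905 m/s.
Reynolds number Re = ρVD/μ = 791 · 2.905 · 0.172 / 0.0013 = 3.041e+05.
Re > 4000 → turbulent. Relative roughness ε/D = 0.00035/0.172 = 0.00203. Haaland: 1/√f = -1.8 log₁₀[(0.00203/3.7)^1.11 + 6.9/3.041e+05] = -1.8 log₁₀[0.000241 + 2.27e-05] = 6.442, so f = 0.02409.
Darcy-Weisbach: ΔP = f(L/D)(ρV²/2) = 0.02409·(7.63/0.172)·(791·2.905²/2) = 0.02409·44.36·3339 = 3568 Pa.
Q = ṁ/ρ = 53.4/791 = 0.06751 m³/s.
Pumping power P = QΔP = 0.06751·3568 = 240.9 W = 241 W.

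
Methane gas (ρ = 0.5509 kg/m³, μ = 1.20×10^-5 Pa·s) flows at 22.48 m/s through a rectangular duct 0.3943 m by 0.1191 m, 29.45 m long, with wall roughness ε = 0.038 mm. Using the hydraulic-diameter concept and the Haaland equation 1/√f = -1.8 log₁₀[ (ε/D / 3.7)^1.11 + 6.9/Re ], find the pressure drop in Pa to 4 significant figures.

Hydraulic diameter D_h = 4A/P = 4·(0.3943·0.1191)/(2·(0.3943+0.1191)) = 0.1878/1.027 = 0.1829 m.
Re = ρVD_h/μ = 0.5509·22.48·0.1829/1.2e-05 = 1.888e+05.
ε/D_h = 3.8e-05/0.1829 = 0.000208; Haaland gives 1/√f = -1.8 log₁₀[1.91e-05+3.65e-05] = 7.658, so f = 0.01705.
ΔP = f(L/D_h)(ρV²/2) = 0.01705·29.45/0.1829·139.2 = 382.1 Pa.

ΔP ≈ 382.1 Pa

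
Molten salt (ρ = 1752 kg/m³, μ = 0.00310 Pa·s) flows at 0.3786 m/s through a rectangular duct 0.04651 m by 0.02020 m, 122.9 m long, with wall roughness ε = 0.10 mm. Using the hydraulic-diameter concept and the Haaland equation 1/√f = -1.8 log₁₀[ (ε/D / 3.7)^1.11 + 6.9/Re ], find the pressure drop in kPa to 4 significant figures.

Hydraulic diameter D_h = 4A/P = 4·(0.04651·0.0202)/(2·(0.04651+0.0202)) = 0.003758/0.1334 = 0.02817 m.
Re = ρVD_h/μ = 1752·0.3786·0.02817/0.0031 = 6027.
ε/D_h = 0.0001/0.02817 = 0.00355; Haaland gives 1/√f = -1.8 log₁₀[0.000447+0.00114] = 5.037, so f = 0.03942.
ΔP = f(L/D_h)(ρV²/2) = 0.03942·122.9/0.02817·125.6 = 2.16e+04 Pa.
ΔP = 21.60 kPa.

ΔP ≈ 21.60 kPa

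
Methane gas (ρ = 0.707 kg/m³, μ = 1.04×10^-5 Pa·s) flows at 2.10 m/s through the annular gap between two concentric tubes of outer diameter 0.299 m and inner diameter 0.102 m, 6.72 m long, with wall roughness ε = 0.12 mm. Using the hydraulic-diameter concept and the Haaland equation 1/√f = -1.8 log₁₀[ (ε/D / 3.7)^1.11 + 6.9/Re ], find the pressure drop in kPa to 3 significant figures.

Hydraulic diameter D_h = 4A/P = D_o - D_i = 0.299 - 0.102 = 0.197 m.
Re = ρVD_h/μ = 0.707·2.1·0.197/1.04e-05 = 2.812e+04.
ε/D_h = 0.00012/0.197 = 0.000609; Haaland gives 1/√f = -1.8 log₁₀[6.31e-05+0.000245] = 6.319, so f = 0.02504.
ΔP = f(L/D_h)(ρV²/2) = 0.02504·6.72/0.197·1.559 = 1.332 Pa.
ΔP = 0.00133 kPa.

ΔP ≈ 0.00133 kPa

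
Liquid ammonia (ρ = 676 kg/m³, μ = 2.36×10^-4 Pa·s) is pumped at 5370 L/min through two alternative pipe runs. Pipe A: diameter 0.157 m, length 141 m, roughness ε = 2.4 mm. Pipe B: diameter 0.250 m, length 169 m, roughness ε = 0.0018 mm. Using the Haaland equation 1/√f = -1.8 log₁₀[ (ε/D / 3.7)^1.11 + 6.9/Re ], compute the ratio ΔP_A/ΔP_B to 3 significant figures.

Pipe A: V = Q/A = 0.0895/0.01936 = 4.623 m/s; Re = 2.079e+06; ε/D = 0.0153; Haaland → f = 0.0441; ΔP_A = f(L/D)(ρV²/2) = 2.861e+05 Pa.
Pipe B: V = Q/A = 0.0895/0.04909 = 1.823 m/s; Re = 1.306e+06; ε/D = 7.2e-06; Haaland → f = 0.01124; ΔP_B = f(L/D)(ρV²/2) = 8535 Pa.
ΔP_A/ΔP_B = 2.861e+05/8535 = 33.5.

ΔP_A/ΔP_B ≈ 33.5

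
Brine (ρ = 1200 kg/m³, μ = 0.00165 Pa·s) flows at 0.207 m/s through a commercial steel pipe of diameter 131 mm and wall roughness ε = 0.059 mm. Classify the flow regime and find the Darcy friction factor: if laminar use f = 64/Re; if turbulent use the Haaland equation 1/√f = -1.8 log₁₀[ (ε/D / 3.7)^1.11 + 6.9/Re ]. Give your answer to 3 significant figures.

f ≈ 0.0266

Re = ρVD/μ = 1200·0.207·0.131/0.00165 = 1.972e+04.
Re > 4000 → turbulent. ε/D = 5.9e-05/0.131 = 0.00045; Haaland: 1/√f = -1.8 log₁₀[4.52e-05 + 0.00035] = 6.126, so f = 0.02665.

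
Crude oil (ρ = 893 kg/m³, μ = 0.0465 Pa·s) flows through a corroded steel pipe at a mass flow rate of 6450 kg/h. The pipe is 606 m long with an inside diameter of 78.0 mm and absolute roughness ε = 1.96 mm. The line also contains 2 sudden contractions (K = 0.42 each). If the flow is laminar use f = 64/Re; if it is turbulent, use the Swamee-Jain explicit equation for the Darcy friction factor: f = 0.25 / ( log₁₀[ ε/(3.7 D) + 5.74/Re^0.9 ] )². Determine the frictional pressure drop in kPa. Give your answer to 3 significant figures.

ṁ = 6450 kg/h = 6450/3600 = 1.792 kg/s.
A = πD²/4 = π(0.078)²/4 = 0.004778 m²; mean velocity V = ṁ/(ρA) = 1.792/(893 · 0.004778) = 0.4199 m/s.
Reynolds number Re = ρVD/μ = 893 · 0.4199 · 0.078 / 0.0465 = 629.
Re < 2300 → laminar flow, so f = 64/Re = 64/629 = 0.1018 (the turbulent correlation is not needed).
Total minor-loss coefficient ΣK = 2·0.42 = 0.84.
ΔP = [f·L/D + ΣK]·(ρV²/2) = [0.1018·606/0.078 + 0.84]·(893·0.4199²/2) = [790.6 + 0.84]·78.72 = 6.23e+04 Pa.
ΔP = 6.23e+04 Pa = 62.3 kPa.

ΔP ≈ 62.3 kPa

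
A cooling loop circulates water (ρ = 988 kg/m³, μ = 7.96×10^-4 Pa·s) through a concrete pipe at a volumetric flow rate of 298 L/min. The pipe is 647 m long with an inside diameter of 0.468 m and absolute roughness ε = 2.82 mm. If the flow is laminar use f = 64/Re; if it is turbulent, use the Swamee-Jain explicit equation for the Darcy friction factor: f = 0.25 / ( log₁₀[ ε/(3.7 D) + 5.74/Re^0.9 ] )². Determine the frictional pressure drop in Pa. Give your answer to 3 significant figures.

Q = 298 L/min = 298/60000 = 0.004967 m³/s.
Cross-sectional area A = πD²/4 = π(0.468)²/4 = 0.172 m²; mean velocity V = Q/A = 0.004967/0.172 = 0.02887 m/s.
Reynolds number Re = ρVD/μ = 988 · 0.02887 · 0.468 / 0.000796 = 1.677e+04.
Re > 4000 → turbulent. Relative roughness ε/D = 0.00282/0.468 = 0.00603. Swamee-Jain: f = 0.25/(log₁₀[0.00603/3.7 + 5.74/1.677e+04^0.9])² = 0.25/(log₁₀[0.00163 + 0.000905])² = 0.25/(-2.596)² = 0.03709.
Darcy-Weisbach: ΔP = f(L/D)(ρV²/2) = 0.03709·(647/0.468)·(988·0.02887²/2) = 0.03709·1382·0.4118 = 21.12 Pa.

ΔP ≈ 21.1 Pa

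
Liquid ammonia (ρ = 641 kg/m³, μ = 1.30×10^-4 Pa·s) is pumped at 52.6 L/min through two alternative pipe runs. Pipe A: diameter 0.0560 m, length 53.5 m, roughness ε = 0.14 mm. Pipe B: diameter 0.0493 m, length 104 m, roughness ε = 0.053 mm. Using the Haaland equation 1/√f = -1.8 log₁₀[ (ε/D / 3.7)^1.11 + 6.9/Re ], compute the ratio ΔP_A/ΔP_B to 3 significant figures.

ΔP_A/ΔP_B ≈ 0.324

Pipe A: V = Q/A = 0.0008767/0.002463 = 0.3559 m/s; Re = 9.828e+04; ε/D = 0.0025; Haaland → f = 0.02626; ΔP_A = f(L/D)(ρV²/2) = 1019 Pa.
Pipe B: V = Q/A = 0.0008767/0.001909 = 0.4593 m/s; Re = 1.116e+05; ε/D = 0.00108; Haaland → f = 0.02202; ΔP_B = f(L/D)(ρV²/2) = 3140 Pa.
ΔP_A/ΔP_B = 1019/3140 = 0.324.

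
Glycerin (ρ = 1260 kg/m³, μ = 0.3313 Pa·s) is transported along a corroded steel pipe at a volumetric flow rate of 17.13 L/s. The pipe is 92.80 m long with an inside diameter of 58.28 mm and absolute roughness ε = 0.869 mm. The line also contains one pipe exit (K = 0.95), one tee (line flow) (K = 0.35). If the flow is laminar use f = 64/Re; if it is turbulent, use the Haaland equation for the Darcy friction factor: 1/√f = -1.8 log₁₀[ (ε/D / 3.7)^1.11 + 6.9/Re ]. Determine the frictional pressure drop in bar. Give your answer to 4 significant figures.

Q = 17.13 L/s = 17.13/1000 = 0.01713 m³/s.
Cross-sectional area A = πD²/4 = π(0.05828)²/4 = 0.002668 m²; mean velocity V = Q/A = 0.01713/0.002668 = 6.421 m/s.
Reynolds number Re = ρVD/μ = 1260 · 6.421 · 0.05828 / 0.331 = 1423.
Re < 2300 → laminar flow, so f = 64/Re = 64/1423 = 0.04497 (the turbulent correlation is not needed).
Total minor-loss coefficient ΣK = 1·0.95 + 1·0.35 = 1.3.
ΔP = [f·L/D + ΣK]·(ρV²/2) = [0.04497·92.8/0.05828 + 1.3]·(1260·6.421²/2) = [71.6 + 1.3]·2.598e+04 = 1.894e+06 Pa.
ΔP = 1.894e+06 Pa = 18.94 bar.

ΔP ≈ 18.94 bar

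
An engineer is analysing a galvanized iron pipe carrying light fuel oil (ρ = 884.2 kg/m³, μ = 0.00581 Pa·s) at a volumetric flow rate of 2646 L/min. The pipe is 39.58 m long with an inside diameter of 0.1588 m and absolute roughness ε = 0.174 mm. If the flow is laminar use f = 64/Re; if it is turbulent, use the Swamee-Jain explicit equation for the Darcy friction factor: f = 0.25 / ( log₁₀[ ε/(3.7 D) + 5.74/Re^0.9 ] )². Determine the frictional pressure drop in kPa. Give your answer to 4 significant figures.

ΔP ≈ 13.23 kPa

Q = 2646 L/min = 2646/60000 = 0.0441 m³/s.
Cross-sectional area A = πD²/4 = π(0.1588)²/4 = 0.01981 m²; mean velocity V = Q/A = 0.0441/0.01981 = 2.227 m/s.
Reynolds number Re = ρVD/μ = 884.2 · 2.227 · 0.1588 / 0.00581 = 5.381e+04.
Re > 4000 → turbulent. Relative roughness ε/D = 0.000174/0.1588 = 0.0011. Swamee-Jain: f = 0.25/(log₁₀[0.0011/3.7 + 5.74/5.381e+04^0.9])² = 0.25/(log₁₀[0.000296 + 0.000317])² = 0.25/(-3.212)² = 0.02423.
Darcy-Weisbach: ΔP = f(L/D)(ρV²/2) = 0.02423·(39.58/0.1588)·(884.2·2.227²/2) = 0.02423·249.2·2192 = 1.323e+04 Pa.
ΔP = 1.323e+04 Pa = 13.23 kPa.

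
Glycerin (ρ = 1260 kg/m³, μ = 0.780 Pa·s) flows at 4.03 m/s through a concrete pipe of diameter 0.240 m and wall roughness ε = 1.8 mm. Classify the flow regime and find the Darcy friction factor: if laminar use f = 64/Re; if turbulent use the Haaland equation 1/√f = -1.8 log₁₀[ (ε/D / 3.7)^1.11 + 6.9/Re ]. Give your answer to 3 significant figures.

f ≈ 0.0410

Re = ρVD/μ = 1260·4.03·0.24/0.78 = 1562.
Re < 2300 → laminar, so f = 64/Re = 0.04096 (roughness is irrelevant in laminar flow).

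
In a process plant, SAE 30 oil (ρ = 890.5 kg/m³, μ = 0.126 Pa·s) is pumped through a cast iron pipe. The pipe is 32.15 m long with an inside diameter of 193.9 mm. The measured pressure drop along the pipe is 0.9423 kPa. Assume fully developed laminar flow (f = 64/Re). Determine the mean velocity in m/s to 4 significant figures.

For laminar flow, f = 64/Re with Re = ρVD/μ, so Darcy-Weisbach reduces to ΔP = 32μLV/D². Solving for V: V = ΔP·D²/(32μL) = 942.3·(0.1939)²/(32·0.126·32.15) = 0.2733 m/s.
Check: Re = ρVD/μ = 890.5·0.2733·0.1939/0.126 = 374.5 < 2300, so the laminar assumption holds.

V ≈ 0.2733 m/s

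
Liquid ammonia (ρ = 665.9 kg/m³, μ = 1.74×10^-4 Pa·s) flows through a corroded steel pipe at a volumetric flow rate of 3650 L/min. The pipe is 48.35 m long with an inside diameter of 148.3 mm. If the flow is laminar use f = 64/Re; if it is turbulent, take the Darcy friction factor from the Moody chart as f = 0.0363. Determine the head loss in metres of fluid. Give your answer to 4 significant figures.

h_f ≈ 7.482 m

Q = 3650 L/min = 3650/60000 = 0.06083 m³/s.
Cross-sectional area A = πD²/4 = π(0.1483)²/4 = 0.01727 m²; mean velocity V = Q/A = 0.06083/0.01727 = 3.522 m/s.
Reynolds number Re = ρVD/μ = 665.9 · 3.522 · 0.1483 / 0.000174 = 1.999e+06.
Re > 4000 → turbulent; use the Moody-chart value f = 0.0363.
Darcy-Weisbach: ΔP = f(L/D)(ρV²/2) = 0.0363·(48.35/0.1483)·(665.9·3.522²/2) = 0.0363·326·4130 = 4.887e+04 Pa.
Head loss h_f = ΔP/(ρg) = 4.887e+04/(665.9·9.81) = 7.482 m.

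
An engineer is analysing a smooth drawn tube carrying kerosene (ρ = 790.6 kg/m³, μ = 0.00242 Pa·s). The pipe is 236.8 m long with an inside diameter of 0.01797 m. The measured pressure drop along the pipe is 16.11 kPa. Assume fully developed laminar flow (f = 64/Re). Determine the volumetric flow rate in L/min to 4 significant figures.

Q ≈ 4.317 L/min

For laminar flow, f = 64/Re with Re = ρVD/μ, so Darcy-Weisbach reduces to ΔP = 32μLV/D². Solving for V: V = ΔP·D²/(32μL) = 1.611e+04·(0.01797)²/(32·0.00242·236.8) = 0.2837 m/s.
Check: Re = ρVD/μ = 790.6·0.2837·0.01797/0.00242 = 1665 < 2300, so the laminar assumption holds.
Q = V·A = 0.2837·(π/4·0.01797²) = 7.195e-05 m³/s = 4.317 L/min.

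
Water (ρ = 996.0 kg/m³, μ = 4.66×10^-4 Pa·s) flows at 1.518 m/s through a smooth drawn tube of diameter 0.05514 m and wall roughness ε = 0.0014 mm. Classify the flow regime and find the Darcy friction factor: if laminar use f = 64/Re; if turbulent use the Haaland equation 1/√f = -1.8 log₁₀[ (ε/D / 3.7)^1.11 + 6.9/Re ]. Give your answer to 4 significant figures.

Re = ρVD/μ = 996·1.518·0.05514/0.000466 = 1.789e+05.
Re > 4000 → turbulent. ε/D = 1.4e-06/0.05514 = 2.54e-05; Haaland: 1/√f = -1.8 log₁₀[1.86e-06 + 3.86e-05] = 7.908, so f = 0.01599.

f ≈ 0.01599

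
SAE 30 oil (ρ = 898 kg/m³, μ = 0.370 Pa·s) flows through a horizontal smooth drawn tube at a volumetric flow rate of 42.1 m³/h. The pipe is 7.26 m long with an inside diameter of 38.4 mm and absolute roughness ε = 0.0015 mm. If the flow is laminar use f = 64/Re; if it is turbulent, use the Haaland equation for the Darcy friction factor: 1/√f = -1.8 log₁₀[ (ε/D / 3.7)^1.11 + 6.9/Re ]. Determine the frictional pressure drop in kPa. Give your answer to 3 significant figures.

Q = 42.1 m³/h = 42.1/3600 = 0.01169 m³/s.
Cross-sectional area A = πD²/4 = π(0.0384)²/4 = 0.001158 m²; mean velocity V = Q/A = 0.01169/0.001158 = 10.1 m/s.
Reynolds number Re = ρVD/μ = 898 · 10.1 · 0.0384 / 0.37 = 941.1.
Re < 2300 → laminar flow, so f = 64/Re = 64/941.1 = 0.06801 (the turbulent correlation is not needed).
Darcy-Weisbach: ΔP = f(L/D)(ρV²/2) = 0.06801·(7.26/0.0384)·(898·10.1²/2) = 0.06801·189.1·4.578e+04 = 5.886e+05 Pa.
ΔP = 5.886e+05 Pa = 589 kPa.

ΔP ≈ 589 kPa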